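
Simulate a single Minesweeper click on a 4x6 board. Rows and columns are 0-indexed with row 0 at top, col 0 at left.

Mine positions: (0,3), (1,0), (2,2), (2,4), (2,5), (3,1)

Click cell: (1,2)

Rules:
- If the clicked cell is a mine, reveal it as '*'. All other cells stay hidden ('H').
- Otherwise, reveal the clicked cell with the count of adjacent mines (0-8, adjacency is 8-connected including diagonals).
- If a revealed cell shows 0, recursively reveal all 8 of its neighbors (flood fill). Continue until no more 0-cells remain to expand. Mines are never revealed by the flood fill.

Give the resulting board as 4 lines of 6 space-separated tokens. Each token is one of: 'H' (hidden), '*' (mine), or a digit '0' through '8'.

H H H H H H
H H 2 H H H
H H H H H H
H H H H H H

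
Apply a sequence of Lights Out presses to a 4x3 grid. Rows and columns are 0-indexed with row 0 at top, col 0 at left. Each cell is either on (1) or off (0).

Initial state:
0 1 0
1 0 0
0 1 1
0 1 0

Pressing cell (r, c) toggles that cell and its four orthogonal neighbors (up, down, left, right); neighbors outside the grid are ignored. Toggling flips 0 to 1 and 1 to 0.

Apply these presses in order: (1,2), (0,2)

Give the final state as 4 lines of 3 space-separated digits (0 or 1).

Answer: 0 0 0
1 1 0
0 1 0
0 1 0

Derivation:
After press 1 at (1,2):
0 1 1
1 1 1
0 1 0
0 1 0

After press 2 at (0,2):
0 0 0
1 1 0
0 1 0
0 1 0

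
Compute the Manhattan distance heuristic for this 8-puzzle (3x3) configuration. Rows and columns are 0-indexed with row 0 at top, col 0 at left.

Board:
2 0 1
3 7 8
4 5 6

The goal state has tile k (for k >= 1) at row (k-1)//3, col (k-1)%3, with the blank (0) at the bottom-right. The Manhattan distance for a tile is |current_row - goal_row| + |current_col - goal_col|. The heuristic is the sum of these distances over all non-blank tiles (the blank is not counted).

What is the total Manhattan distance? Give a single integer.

Tile 2: at (0,0), goal (0,1), distance |0-0|+|0-1| = 1
Tile 1: at (0,2), goal (0,0), distance |0-0|+|2-0| = 2
Tile 3: at (1,0), goal (0,2), distance |1-0|+|0-2| = 3
Tile 7: at (1,1), goal (2,0), distance |1-2|+|1-0| = 2
Tile 8: at (1,2), goal (2,1), distance |1-2|+|2-1| = 2
Tile 4: at (2,0), goal (1,0), distance |2-1|+|0-0| = 1
Tile 5: at (2,1), goal (1,1), distance |2-1|+|1-1| = 1
Tile 6: at (2,2), goal (1,2), distance |2-1|+|2-2| = 1
Sum: 1 + 2 + 3 + 2 + 2 + 1 + 1 + 1 = 13

Answer: 13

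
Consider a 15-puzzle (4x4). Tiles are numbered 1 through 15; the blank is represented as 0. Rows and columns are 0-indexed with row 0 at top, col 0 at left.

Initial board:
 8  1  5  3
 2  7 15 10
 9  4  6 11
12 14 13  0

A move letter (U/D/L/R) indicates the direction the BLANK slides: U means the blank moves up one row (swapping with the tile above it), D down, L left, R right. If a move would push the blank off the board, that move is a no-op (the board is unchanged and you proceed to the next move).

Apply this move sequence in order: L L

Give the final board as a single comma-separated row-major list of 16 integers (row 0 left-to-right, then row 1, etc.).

Answer: 8, 1, 5, 3, 2, 7, 15, 10, 9, 4, 6, 11, 12, 0, 14, 13

Derivation:
After move 1 (L):
 8  1  5  3
 2  7 15 10
 9  4  6 11
12 14  0 13

After move 2 (L):
 8  1  5  3
 2  7 15 10
 9  4  6 11
12  0 14 13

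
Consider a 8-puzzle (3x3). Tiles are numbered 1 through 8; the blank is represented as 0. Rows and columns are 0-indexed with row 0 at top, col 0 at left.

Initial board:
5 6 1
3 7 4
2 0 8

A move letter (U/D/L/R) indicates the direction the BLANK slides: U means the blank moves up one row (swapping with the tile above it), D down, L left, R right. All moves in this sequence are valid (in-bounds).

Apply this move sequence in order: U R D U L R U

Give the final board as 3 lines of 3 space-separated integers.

After move 1 (U):
5 6 1
3 0 4
2 7 8

After move 2 (R):
5 6 1
3 4 0
2 7 8

After move 3 (D):
5 6 1
3 4 8
2 7 0

After move 4 (U):
5 6 1
3 4 0
2 7 8

After move 5 (L):
5 6 1
3 0 4
2 7 8

After move 6 (R):
5 6 1
3 4 0
2 7 8

After move 7 (U):
5 6 0
3 4 1
2 7 8

Answer: 5 6 0
3 4 1
2 7 8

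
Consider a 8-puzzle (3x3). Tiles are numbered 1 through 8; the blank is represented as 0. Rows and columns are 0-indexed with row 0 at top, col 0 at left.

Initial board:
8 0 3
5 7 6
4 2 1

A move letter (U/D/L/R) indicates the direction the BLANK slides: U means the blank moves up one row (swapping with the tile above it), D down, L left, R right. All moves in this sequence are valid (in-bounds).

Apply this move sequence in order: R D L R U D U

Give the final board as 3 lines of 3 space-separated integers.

Answer: 8 3 0
5 7 6
4 2 1

Derivation:
After move 1 (R):
8 3 0
5 7 6
4 2 1

After move 2 (D):
8 3 6
5 7 0
4 2 1

After move 3 (L):
8 3 6
5 0 7
4 2 1

After move 4 (R):
8 3 6
5 7 0
4 2 1

After move 5 (U):
8 3 0
5 7 6
4 2 1

After move 6 (D):
8 3 6
5 7 0
4 2 1

After move 7 (U):
8 3 0
5 7 6
4 2 1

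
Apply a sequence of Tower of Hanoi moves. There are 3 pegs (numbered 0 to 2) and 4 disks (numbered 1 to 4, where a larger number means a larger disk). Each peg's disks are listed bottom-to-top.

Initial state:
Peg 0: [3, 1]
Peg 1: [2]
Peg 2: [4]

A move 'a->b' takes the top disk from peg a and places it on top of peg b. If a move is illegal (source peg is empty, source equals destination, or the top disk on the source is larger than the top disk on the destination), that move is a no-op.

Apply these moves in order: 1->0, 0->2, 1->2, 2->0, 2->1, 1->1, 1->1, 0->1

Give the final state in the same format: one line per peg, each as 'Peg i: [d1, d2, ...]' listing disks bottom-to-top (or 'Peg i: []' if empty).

Answer: Peg 0: [3]
Peg 1: [2, 1]
Peg 2: [4]

Derivation:
After move 1 (1->0):
Peg 0: [3, 1]
Peg 1: [2]
Peg 2: [4]

After move 2 (0->2):
Peg 0: [3]
Peg 1: [2]
Peg 2: [4, 1]

After move 3 (1->2):
Peg 0: [3]
Peg 1: [2]
Peg 2: [4, 1]

After move 4 (2->0):
Peg 0: [3, 1]
Peg 1: [2]
Peg 2: [4]

After move 5 (2->1):
Peg 0: [3, 1]
Peg 1: [2]
Peg 2: [4]

After move 6 (1->1):
Peg 0: [3, 1]
Peg 1: [2]
Peg 2: [4]

After move 7 (1->1):
Peg 0: [3, 1]
Peg 1: [2]
Peg 2: [4]

After move 8 (0->1):
Peg 0: [3]
Peg 1: [2, 1]
Peg 2: [4]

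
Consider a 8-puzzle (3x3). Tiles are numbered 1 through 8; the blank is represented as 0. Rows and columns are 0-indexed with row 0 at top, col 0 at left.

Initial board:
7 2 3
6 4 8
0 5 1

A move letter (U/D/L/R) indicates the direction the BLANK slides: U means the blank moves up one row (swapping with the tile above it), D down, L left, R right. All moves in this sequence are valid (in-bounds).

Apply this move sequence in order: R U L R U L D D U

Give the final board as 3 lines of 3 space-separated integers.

After move 1 (R):
7 2 3
6 4 8
5 0 1

After move 2 (U):
7 2 3
6 0 8
5 4 1

After move 3 (L):
7 2 3
0 6 8
5 4 1

After move 4 (R):
7 2 3
6 0 8
5 4 1

After move 5 (U):
7 0 3
6 2 8
5 4 1

After move 6 (L):
0 7 3
6 2 8
5 4 1

After move 7 (D):
6 7 3
0 2 8
5 4 1

After move 8 (D):
6 7 3
5 2 8
0 4 1

After move 9 (U):
6 7 3
0 2 8
5 4 1

Answer: 6 7 3
0 2 8
5 4 1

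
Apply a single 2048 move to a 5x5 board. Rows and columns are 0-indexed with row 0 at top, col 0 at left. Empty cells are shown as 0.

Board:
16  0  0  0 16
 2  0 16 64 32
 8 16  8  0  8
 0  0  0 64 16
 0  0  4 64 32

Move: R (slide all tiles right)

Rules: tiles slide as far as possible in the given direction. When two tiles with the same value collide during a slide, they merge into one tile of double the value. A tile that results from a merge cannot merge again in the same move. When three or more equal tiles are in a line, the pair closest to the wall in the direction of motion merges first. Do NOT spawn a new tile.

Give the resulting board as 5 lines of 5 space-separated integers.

Slide right:
row 0: [16, 0, 0, 0, 16] -> [0, 0, 0, 0, 32]
row 1: [2, 0, 16, 64, 32] -> [0, 2, 16, 64, 32]
row 2: [8, 16, 8, 0, 8] -> [0, 0, 8, 16, 16]
row 3: [0, 0, 0, 64, 16] -> [0, 0, 0, 64, 16]
row 4: [0, 0, 4, 64, 32] -> [0, 0, 4, 64, 32]

Answer:  0  0  0  0 32
 0  2 16 64 32
 0  0  8 16 16
 0  0  0 64 16
 0  0  4 64 32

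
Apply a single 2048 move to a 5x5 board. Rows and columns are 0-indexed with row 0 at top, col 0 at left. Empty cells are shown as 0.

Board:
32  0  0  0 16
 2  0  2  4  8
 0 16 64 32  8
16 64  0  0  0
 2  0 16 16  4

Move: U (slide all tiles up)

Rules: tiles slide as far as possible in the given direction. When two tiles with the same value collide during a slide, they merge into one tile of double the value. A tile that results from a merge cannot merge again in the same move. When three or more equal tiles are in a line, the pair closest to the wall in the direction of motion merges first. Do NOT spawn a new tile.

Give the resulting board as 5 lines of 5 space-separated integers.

Answer: 32 16  2  4 16
 2 64 64 32 16
16  0 16 16  4
 2  0  0  0  0
 0  0  0  0  0

Derivation:
Slide up:
col 0: [32, 2, 0, 16, 2] -> [32, 2, 16, 2, 0]
col 1: [0, 0, 16, 64, 0] -> [16, 64, 0, 0, 0]
col 2: [0, 2, 64, 0, 16] -> [2, 64, 16, 0, 0]
col 3: [0, 4, 32, 0, 16] -> [4, 32, 16, 0, 0]
col 4: [16, 8, 8, 0, 4] -> [16, 16, 4, 0, 0]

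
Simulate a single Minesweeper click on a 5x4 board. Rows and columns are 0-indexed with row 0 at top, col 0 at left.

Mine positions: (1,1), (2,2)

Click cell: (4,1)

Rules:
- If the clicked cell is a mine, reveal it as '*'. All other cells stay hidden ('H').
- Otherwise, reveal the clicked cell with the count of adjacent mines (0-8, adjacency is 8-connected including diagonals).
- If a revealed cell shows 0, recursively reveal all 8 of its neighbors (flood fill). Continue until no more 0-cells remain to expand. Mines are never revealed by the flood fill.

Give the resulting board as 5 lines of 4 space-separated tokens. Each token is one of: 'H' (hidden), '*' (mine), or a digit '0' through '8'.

H H H H
H H H H
1 2 H H
0 1 1 1
0 0 0 0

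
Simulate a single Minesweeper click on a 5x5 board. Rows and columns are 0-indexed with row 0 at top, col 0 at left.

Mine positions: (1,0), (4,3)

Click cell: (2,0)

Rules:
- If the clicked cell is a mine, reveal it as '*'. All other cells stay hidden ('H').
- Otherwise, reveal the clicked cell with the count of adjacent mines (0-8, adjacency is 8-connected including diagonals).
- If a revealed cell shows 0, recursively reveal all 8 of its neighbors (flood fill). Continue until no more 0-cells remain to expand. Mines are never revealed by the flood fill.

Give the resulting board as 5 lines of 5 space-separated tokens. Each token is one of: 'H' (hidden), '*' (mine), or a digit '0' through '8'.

H H H H H
H H H H H
1 H H H H
H H H H H
H H H H H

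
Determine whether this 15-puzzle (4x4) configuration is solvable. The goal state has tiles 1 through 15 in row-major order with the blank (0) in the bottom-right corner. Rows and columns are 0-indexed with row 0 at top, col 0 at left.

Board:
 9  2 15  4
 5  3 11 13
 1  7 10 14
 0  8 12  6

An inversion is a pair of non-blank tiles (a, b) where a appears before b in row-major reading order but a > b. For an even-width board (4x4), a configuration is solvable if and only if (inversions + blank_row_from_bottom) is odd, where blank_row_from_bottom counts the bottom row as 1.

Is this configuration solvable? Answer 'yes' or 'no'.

Answer: no

Derivation:
Inversions: 45
Blank is in row 3 (0-indexed from top), which is row 1 counting from the bottom (bottom = 1).
45 + 1 = 46, which is even, so the puzzle is not solvable.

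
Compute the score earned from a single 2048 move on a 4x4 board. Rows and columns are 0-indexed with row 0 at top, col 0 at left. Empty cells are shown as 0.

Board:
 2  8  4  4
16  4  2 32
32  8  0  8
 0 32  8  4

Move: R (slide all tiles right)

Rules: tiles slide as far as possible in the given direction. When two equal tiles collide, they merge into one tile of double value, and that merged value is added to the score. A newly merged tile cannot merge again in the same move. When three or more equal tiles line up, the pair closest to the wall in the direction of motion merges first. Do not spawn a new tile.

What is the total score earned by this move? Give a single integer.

Answer: 24

Derivation:
Slide right:
row 0: [2, 8, 4, 4] -> [0, 2, 8, 8]  score +8 (running 8)
row 1: [16, 4, 2, 32] -> [16, 4, 2, 32]  score +0 (running 8)
row 2: [32, 8, 0, 8] -> [0, 0, 32, 16]  score +16 (running 24)
row 3: [0, 32, 8, 4] -> [0, 32, 8, 4]  score +0 (running 24)
Board after move:
 0  2  8  8
16  4  2 32
 0  0 32 16
 0 32  8  4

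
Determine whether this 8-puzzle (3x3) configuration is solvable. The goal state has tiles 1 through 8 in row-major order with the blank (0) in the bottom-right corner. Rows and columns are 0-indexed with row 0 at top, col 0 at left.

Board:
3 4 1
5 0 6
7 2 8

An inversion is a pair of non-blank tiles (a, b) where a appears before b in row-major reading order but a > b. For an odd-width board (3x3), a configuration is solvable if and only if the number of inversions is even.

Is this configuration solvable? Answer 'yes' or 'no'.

Inversions (pairs i<j in row-major order where tile[i] > tile[j] > 0): 7
7 is odd, so the puzzle is not solvable.

Answer: no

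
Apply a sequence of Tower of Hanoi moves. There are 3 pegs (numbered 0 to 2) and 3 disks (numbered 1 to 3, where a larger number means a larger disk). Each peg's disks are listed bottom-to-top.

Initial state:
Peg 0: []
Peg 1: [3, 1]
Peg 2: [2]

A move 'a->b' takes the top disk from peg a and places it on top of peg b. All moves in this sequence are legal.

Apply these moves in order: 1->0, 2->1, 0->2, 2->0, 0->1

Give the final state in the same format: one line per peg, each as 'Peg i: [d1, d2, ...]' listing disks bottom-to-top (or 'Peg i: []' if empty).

After move 1 (1->0):
Peg 0: [1]
Peg 1: [3]
Peg 2: [2]

After move 2 (2->1):
Peg 0: [1]
Peg 1: [3, 2]
Peg 2: []

After move 3 (0->2):
Peg 0: []
Peg 1: [3, 2]
Peg 2: [1]

After move 4 (2->0):
Peg 0: [1]
Peg 1: [3, 2]
Peg 2: []

After move 5 (0->1):
Peg 0: []
Peg 1: [3, 2, 1]
Peg 2: []

Answer: Peg 0: []
Peg 1: [3, 2, 1]
Peg 2: []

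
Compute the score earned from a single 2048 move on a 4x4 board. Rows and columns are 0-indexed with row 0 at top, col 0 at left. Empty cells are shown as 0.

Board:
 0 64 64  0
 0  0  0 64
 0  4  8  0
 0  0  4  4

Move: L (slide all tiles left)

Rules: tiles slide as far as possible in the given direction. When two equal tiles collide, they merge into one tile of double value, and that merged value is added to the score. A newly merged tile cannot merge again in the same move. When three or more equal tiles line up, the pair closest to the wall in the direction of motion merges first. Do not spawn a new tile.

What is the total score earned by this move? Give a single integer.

Answer: 136

Derivation:
Slide left:
row 0: [0, 64, 64, 0] -> [128, 0, 0, 0]  score +128 (running 128)
row 1: [0, 0, 0, 64] -> [64, 0, 0, 0]  score +0 (running 128)
row 2: [0, 4, 8, 0] -> [4, 8, 0, 0]  score +0 (running 128)
row 3: [0, 0, 4, 4] -> [8, 0, 0, 0]  score +8 (running 136)
Board after move:
128   0   0   0
 64   0   0   0
  4   8   0   0
  8   0   0   0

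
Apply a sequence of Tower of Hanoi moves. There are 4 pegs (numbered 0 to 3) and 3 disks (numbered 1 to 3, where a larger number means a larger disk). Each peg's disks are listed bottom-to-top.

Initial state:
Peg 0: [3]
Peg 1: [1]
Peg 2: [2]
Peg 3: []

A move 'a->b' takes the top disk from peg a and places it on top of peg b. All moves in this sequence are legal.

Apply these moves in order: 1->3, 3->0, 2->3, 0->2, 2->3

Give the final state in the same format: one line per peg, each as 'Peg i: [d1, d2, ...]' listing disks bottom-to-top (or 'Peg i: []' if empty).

After move 1 (1->3):
Peg 0: [3]
Peg 1: []
Peg 2: [2]
Peg 3: [1]

After move 2 (3->0):
Peg 0: [3, 1]
Peg 1: []
Peg 2: [2]
Peg 3: []

After move 3 (2->3):
Peg 0: [3, 1]
Peg 1: []
Peg 2: []
Peg 3: [2]

After move 4 (0->2):
Peg 0: [3]
Peg 1: []
Peg 2: [1]
Peg 3: [2]

After move 5 (2->3):
Peg 0: [3]
Peg 1: []
Peg 2: []
Peg 3: [2, 1]

Answer: Peg 0: [3]
Peg 1: []
Peg 2: []
Peg 3: [2, 1]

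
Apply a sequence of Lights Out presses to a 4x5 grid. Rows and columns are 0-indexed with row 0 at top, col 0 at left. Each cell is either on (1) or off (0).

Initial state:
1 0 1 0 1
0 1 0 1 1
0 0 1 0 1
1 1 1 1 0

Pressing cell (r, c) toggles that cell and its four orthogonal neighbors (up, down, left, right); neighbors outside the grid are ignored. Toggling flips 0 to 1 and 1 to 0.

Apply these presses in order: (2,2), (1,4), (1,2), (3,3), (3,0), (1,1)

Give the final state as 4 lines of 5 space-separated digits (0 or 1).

After press 1 at (2,2):
1 0 1 0 1
0 1 1 1 1
0 1 0 1 1
1 1 0 1 0

After press 2 at (1,4):
1 0 1 0 0
0 1 1 0 0
0 1 0 1 0
1 1 0 1 0

After press 3 at (1,2):
1 0 0 0 0
0 0 0 1 0
0 1 1 1 0
1 1 0 1 0

After press 4 at (3,3):
1 0 0 0 0
0 0 0 1 0
0 1 1 0 0
1 1 1 0 1

After press 5 at (3,0):
1 0 0 0 0
0 0 0 1 0
1 1 1 0 0
0 0 1 0 1

After press 6 at (1,1):
1 1 0 0 0
1 1 1 1 0
1 0 1 0 0
0 0 1 0 1

Answer: 1 1 0 0 0
1 1 1 1 0
1 0 1 0 0
0 0 1 0 1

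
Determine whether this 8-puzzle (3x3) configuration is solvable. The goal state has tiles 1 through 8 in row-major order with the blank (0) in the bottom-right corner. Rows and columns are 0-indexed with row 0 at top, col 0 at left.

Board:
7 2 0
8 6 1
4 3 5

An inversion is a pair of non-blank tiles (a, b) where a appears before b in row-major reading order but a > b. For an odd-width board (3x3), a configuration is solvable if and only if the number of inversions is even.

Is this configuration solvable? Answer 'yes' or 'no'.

Inversions (pairs i<j in row-major order where tile[i] > tile[j] > 0): 17
17 is odd, so the puzzle is not solvable.

Answer: no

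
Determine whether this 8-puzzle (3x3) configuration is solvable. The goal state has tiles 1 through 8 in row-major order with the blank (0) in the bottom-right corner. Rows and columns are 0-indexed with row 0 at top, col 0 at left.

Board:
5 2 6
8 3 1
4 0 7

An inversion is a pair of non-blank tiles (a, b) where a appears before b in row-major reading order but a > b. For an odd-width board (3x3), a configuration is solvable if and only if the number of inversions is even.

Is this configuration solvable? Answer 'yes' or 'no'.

Inversions (pairs i<j in row-major order where tile[i] > tile[j] > 0): 13
13 is odd, so the puzzle is not solvable.

Answer: no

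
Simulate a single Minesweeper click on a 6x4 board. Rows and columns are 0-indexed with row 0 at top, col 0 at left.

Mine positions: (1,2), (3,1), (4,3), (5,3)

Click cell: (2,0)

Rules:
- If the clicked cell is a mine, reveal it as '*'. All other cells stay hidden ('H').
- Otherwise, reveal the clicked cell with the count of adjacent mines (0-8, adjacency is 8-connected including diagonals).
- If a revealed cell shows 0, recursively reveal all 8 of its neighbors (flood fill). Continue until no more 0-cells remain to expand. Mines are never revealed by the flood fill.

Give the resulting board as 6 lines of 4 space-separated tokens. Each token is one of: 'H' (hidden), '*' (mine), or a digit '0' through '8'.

H H H H
H H H H
1 H H H
H H H H
H H H H
H H H H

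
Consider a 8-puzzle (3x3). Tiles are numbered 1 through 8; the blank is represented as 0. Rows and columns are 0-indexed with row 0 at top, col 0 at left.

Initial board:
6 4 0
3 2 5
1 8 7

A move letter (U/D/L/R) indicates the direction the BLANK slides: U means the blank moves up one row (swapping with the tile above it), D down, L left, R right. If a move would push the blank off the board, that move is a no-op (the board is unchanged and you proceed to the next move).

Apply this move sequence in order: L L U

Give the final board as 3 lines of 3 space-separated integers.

After move 1 (L):
6 0 4
3 2 5
1 8 7

After move 2 (L):
0 6 4
3 2 5
1 8 7

After move 3 (U):
0 6 4
3 2 5
1 8 7

Answer: 0 6 4
3 2 5
1 8 7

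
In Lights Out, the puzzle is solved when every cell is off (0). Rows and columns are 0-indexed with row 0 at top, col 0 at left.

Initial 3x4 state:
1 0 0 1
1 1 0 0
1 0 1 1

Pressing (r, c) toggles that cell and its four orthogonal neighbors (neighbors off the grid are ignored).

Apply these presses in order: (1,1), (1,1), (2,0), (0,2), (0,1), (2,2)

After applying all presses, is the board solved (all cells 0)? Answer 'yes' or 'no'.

After press 1 at (1,1):
1 1 0 1
0 0 1 0
1 1 1 1

After press 2 at (1,1):
1 0 0 1
1 1 0 0
1 0 1 1

After press 3 at (2,0):
1 0 0 1
0 1 0 0
0 1 1 1

After press 4 at (0,2):
1 1 1 0
0 1 1 0
0 1 1 1

After press 5 at (0,1):
0 0 0 0
0 0 1 0
0 1 1 1

After press 6 at (2,2):
0 0 0 0
0 0 0 0
0 0 0 0

Lights still on: 0

Answer: yes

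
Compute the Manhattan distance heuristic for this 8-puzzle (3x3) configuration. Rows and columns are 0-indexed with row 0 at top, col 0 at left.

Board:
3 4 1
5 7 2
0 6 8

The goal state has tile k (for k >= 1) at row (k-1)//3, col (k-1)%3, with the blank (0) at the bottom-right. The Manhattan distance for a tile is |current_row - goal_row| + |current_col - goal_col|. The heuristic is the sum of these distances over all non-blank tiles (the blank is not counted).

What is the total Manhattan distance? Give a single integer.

Tile 3: at (0,0), goal (0,2), distance |0-0|+|0-2| = 2
Tile 4: at (0,1), goal (1,0), distance |0-1|+|1-0| = 2
Tile 1: at (0,2), goal (0,0), distance |0-0|+|2-0| = 2
Tile 5: at (1,0), goal (1,1), distance |1-1|+|0-1| = 1
Tile 7: at (1,1), goal (2,0), distance |1-2|+|1-0| = 2
Tile 2: at (1,2), goal (0,1), distance |1-0|+|2-1| = 2
Tile 6: at (2,1), goal (1,2), distance |2-1|+|1-2| = 2
Tile 8: at (2,2), goal (2,1), distance |2-2|+|2-1| = 1
Sum: 2 + 2 + 2 + 1 + 2 + 2 + 2 + 1 = 14

Answer: 14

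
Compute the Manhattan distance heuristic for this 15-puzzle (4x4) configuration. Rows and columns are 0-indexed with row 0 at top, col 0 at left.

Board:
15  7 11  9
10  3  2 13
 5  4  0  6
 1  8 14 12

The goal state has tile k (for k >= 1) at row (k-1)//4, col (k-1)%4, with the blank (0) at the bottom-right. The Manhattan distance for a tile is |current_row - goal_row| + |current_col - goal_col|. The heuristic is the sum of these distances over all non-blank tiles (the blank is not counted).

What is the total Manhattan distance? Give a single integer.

Tile 15: at (0,0), goal (3,2), distance |0-3|+|0-2| = 5
Tile 7: at (0,1), goal (1,2), distance |0-1|+|1-2| = 2
Tile 11: at (0,2), goal (2,2), distance |0-2|+|2-2| = 2
Tile 9: at (0,3), goal (2,0), distance |0-2|+|3-0| = 5
Tile 10: at (1,0), goal (2,1), distance |1-2|+|0-1| = 2
Tile 3: at (1,1), goal (0,2), distance |1-0|+|1-2| = 2
Tile 2: at (1,2), goal (0,1), distance |1-0|+|2-1| = 2
Tile 13: at (1,3), goal (3,0), distance |1-3|+|3-0| = 5
Tile 5: at (2,0), goal (1,0), distance |2-1|+|0-0| = 1
Tile 4: at (2,1), goal (0,3), distance |2-0|+|1-3| = 4
Tile 6: at (2,3), goal (1,1), distance |2-1|+|3-1| = 3
Tile 1: at (3,0), goal (0,0), distance |3-0|+|0-0| = 3
Tile 8: at (3,1), goal (1,3), distance |3-1|+|1-3| = 4
Tile 14: at (3,2), goal (3,1), distance |3-3|+|2-1| = 1
Tile 12: at (3,3), goal (2,3), distance |3-2|+|3-3| = 1
Sum: 5 + 2 + 2 + 5 + 2 + 2 + 2 + 5 + 1 + 4 + 3 + 3 + 4 + 1 + 1 = 42

Answer: 42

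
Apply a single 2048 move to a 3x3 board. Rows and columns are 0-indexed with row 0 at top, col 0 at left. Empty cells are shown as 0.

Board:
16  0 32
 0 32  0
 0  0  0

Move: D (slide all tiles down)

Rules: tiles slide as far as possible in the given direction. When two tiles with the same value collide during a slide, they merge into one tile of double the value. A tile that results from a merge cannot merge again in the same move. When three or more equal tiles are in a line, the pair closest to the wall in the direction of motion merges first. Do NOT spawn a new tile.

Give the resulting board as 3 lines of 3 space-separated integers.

Answer:  0  0  0
 0  0  0
16 32 32

Derivation:
Slide down:
col 0: [16, 0, 0] -> [0, 0, 16]
col 1: [0, 32, 0] -> [0, 0, 32]
col 2: [32, 0, 0] -> [0, 0, 32]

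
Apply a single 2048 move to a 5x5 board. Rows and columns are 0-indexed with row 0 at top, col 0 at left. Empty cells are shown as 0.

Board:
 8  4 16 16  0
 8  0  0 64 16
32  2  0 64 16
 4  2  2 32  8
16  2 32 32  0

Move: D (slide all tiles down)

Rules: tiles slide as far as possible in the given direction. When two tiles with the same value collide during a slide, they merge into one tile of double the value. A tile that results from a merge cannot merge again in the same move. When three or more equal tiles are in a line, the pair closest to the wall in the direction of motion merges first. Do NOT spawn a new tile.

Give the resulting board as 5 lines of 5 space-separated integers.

Slide down:
col 0: [8, 8, 32, 4, 16] -> [0, 16, 32, 4, 16]
col 1: [4, 0, 2, 2, 2] -> [0, 0, 4, 2, 4]
col 2: [16, 0, 0, 2, 32] -> [0, 0, 16, 2, 32]
col 3: [16, 64, 64, 32, 32] -> [0, 0, 16, 128, 64]
col 4: [0, 16, 16, 8, 0] -> [0, 0, 0, 32, 8]

Answer:   0   0   0   0   0
 16   0   0   0   0
 32   4  16  16   0
  4   2   2 128  32
 16   4  32  64   8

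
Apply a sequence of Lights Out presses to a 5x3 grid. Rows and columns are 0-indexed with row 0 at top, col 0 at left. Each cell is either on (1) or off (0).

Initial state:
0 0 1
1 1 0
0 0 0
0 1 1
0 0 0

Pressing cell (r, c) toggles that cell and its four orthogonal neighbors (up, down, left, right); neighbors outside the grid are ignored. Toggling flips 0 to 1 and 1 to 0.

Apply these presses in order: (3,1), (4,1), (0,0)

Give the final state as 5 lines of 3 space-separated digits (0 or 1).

After press 1 at (3,1):
0 0 1
1 1 0
0 1 0
1 0 0
0 1 0

After press 2 at (4,1):
0 0 1
1 1 0
0 1 0
1 1 0
1 0 1

After press 3 at (0,0):
1 1 1
0 1 0
0 1 0
1 1 0
1 0 1

Answer: 1 1 1
0 1 0
0 1 0
1 1 0
1 0 1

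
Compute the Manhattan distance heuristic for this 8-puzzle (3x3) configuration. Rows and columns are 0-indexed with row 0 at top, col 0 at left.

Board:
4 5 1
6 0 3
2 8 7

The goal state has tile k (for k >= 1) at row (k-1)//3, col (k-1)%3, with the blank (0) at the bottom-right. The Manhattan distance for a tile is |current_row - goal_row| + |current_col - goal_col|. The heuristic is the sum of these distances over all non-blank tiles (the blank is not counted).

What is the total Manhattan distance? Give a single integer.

Tile 4: (0,0)->(1,0) = 1
Tile 5: (0,1)->(1,1) = 1
Tile 1: (0,2)->(0,0) = 2
Tile 6: (1,0)->(1,2) = 2
Tile 3: (1,2)->(0,2) = 1
Tile 2: (2,0)->(0,1) = 3
Tile 8: (2,1)->(2,1) = 0
Tile 7: (2,2)->(2,0) = 2
Sum: 1 + 1 + 2 + 2 + 1 + 3 + 0 + 2 = 12

Answer: 12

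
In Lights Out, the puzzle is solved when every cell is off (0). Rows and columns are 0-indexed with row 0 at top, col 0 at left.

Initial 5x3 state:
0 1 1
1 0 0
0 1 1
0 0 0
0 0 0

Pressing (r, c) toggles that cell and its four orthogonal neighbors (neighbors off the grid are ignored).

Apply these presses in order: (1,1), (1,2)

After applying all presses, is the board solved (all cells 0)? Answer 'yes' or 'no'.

After press 1 at (1,1):
0 0 1
0 1 1
0 0 1
0 0 0
0 0 0

After press 2 at (1,2):
0 0 0
0 0 0
0 0 0
0 0 0
0 0 0

Lights still on: 0

Answer: yes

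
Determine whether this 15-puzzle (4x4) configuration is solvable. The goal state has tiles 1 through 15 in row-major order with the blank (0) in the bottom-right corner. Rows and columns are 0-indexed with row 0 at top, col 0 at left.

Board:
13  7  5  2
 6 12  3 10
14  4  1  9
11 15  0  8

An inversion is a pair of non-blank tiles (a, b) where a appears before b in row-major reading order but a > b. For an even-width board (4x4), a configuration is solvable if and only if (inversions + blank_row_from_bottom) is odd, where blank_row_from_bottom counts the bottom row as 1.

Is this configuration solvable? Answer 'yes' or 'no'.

Answer: no

Derivation:
Inversions: 47
Blank is in row 3 (0-indexed from top), which is row 1 counting from the bottom (bottom = 1).
47 + 1 = 48, which is even, so the puzzle is not solvable.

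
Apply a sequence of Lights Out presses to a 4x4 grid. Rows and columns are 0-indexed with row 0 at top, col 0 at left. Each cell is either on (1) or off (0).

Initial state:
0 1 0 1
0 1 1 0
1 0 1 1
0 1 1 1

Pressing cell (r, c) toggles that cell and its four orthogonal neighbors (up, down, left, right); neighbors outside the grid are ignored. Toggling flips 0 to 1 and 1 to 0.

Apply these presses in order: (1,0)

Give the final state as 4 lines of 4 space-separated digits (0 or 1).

Answer: 1 1 0 1
1 0 1 0
0 0 1 1
0 1 1 1

Derivation:
After press 1 at (1,0):
1 1 0 1
1 0 1 0
0 0 1 1
0 1 1 1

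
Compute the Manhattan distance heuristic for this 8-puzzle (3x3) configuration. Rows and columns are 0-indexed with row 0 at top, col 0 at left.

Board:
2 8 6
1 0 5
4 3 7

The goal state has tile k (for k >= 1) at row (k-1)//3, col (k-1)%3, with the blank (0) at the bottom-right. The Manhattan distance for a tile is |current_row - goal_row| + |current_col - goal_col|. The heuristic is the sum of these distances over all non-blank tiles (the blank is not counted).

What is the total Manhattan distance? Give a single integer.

Tile 2: at (0,0), goal (0,1), distance |0-0|+|0-1| = 1
Tile 8: at (0,1), goal (2,1), distance |0-2|+|1-1| = 2
Tile 6: at (0,2), goal (1,2), distance |0-1|+|2-2| = 1
Tile 1: at (1,0), goal (0,0), distance |1-0|+|0-0| = 1
Tile 5: at (1,2), goal (1,1), distance |1-1|+|2-1| = 1
Tile 4: at (2,0), goal (1,0), distance |2-1|+|0-0| = 1
Tile 3: at (2,1), goal (0,2), distance |2-0|+|1-2| = 3
Tile 7: at (2,2), goal (2,0), distance |2-2|+|2-0| = 2
Sum: 1 + 2 + 1 + 1 + 1 + 1 + 3 + 2 = 12

Answer: 12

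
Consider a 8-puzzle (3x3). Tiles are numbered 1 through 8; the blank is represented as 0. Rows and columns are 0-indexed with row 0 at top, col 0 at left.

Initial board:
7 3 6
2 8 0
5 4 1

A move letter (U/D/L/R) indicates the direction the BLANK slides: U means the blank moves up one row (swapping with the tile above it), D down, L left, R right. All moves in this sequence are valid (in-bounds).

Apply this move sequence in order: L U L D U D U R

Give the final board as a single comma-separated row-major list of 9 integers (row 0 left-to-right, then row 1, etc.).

After move 1 (L):
7 3 6
2 0 8
5 4 1

After move 2 (U):
7 0 6
2 3 8
5 4 1

After move 3 (L):
0 7 6
2 3 8
5 4 1

After move 4 (D):
2 7 6
0 3 8
5 4 1

After move 5 (U):
0 7 6
2 3 8
5 4 1

After move 6 (D):
2 7 6
0 3 8
5 4 1

After move 7 (U):
0 7 6
2 3 8
5 4 1

After move 8 (R):
7 0 6
2 3 8
5 4 1

Answer: 7, 0, 6, 2, 3, 8, 5, 4, 1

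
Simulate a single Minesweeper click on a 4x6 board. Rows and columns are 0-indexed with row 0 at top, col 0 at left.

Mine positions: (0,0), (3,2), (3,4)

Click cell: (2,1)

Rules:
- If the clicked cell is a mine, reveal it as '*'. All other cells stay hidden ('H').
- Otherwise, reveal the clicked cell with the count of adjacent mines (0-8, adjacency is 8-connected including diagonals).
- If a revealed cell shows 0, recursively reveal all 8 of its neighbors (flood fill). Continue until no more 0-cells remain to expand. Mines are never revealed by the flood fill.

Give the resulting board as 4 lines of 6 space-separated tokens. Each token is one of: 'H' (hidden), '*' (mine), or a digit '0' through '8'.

H H H H H H
H H H H H H
H 1 H H H H
H H H H H H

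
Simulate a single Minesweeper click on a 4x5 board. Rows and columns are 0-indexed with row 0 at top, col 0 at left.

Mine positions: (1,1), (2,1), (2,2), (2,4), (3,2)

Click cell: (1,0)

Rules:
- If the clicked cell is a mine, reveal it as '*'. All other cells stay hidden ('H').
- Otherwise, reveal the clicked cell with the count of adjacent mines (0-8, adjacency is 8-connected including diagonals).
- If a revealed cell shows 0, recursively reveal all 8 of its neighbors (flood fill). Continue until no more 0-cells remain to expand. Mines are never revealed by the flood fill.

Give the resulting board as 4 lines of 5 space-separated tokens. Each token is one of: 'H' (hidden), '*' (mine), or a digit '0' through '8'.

H H H H H
2 H H H H
H H H H H
H H H H H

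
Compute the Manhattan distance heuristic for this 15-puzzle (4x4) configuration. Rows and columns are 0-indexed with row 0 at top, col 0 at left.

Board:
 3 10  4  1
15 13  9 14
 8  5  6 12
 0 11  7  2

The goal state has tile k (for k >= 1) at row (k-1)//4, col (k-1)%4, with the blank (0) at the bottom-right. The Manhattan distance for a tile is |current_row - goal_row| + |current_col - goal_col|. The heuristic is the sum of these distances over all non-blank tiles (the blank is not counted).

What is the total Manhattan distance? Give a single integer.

Answer: 39

Derivation:
Tile 3: at (0,0), goal (0,2), distance |0-0|+|0-2| = 2
Tile 10: at (0,1), goal (2,1), distance |0-2|+|1-1| = 2
Tile 4: at (0,2), goal (0,3), distance |0-0|+|2-3| = 1
Tile 1: at (0,3), goal (0,0), distance |0-0|+|3-0| = 3
Tile 15: at (1,0), goal (3,2), distance |1-3|+|0-2| = 4
Tile 13: at (1,1), goal (3,0), distance |1-3|+|1-0| = 3
Tile 9: at (1,2), goal (2,0), distance |1-2|+|2-0| = 3
Tile 14: at (1,3), goal (3,1), distance |1-3|+|3-1| = 4
Tile 8: at (2,0), goal (1,3), distance |2-1|+|0-3| = 4
Tile 5: at (2,1), goal (1,0), distance |2-1|+|1-0| = 2
Tile 6: at (2,2), goal (1,1), distance |2-1|+|2-1| = 2
Tile 12: at (2,3), goal (2,3), distance |2-2|+|3-3| = 0
Tile 11: at (3,1), goal (2,2), distance |3-2|+|1-2| = 2
Tile 7: at (3,2), goal (1,2), distance |3-1|+|2-2| = 2
Tile 2: at (3,3), goal (0,1), distance |3-0|+|3-1| = 5
Sum: 2 + 2 + 1 + 3 + 4 + 3 + 3 + 4 + 4 + 2 + 2 + 0 + 2 + 2 + 5 = 39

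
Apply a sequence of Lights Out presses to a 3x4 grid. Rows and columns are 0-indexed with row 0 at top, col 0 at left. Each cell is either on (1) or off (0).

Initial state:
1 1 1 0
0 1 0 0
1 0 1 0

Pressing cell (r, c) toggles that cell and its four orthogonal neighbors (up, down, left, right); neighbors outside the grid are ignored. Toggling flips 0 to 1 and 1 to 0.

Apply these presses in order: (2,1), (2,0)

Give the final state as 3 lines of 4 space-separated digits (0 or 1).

After press 1 at (2,1):
1 1 1 0
0 0 0 0
0 1 0 0

After press 2 at (2,0):
1 1 1 0
1 0 0 0
1 0 0 0

Answer: 1 1 1 0
1 0 0 0
1 0 0 0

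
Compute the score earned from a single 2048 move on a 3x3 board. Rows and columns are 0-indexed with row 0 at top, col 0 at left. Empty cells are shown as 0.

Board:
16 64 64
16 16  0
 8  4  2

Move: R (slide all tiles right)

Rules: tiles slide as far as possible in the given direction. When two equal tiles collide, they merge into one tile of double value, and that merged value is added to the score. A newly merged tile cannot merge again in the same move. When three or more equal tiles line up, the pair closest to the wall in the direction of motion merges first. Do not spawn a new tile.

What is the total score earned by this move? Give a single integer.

Answer: 160

Derivation:
Slide right:
row 0: [16, 64, 64] -> [0, 16, 128]  score +128 (running 128)
row 1: [16, 16, 0] -> [0, 0, 32]  score +32 (running 160)
row 2: [8, 4, 2] -> [8, 4, 2]  score +0 (running 160)
Board after move:
  0  16 128
  0   0  32
  8   4   2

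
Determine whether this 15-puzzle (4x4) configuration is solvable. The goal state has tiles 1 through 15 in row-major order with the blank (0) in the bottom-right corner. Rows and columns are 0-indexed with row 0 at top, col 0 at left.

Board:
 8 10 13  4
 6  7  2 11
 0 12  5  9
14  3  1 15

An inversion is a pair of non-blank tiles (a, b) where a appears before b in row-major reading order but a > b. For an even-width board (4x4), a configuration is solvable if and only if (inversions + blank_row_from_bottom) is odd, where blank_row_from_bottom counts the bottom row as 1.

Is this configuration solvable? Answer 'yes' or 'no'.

Answer: no

Derivation:
Inversions: 52
Blank is in row 2 (0-indexed from top), which is row 2 counting from the bottom (bottom = 1).
52 + 2 = 54, which is even, so the puzzle is not solvable.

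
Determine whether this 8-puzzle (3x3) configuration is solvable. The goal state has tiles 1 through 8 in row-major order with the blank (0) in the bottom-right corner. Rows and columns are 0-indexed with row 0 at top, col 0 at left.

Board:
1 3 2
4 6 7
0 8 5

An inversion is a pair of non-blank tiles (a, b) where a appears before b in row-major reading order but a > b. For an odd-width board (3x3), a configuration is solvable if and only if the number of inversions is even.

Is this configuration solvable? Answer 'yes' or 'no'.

Inversions (pairs i<j in row-major order where tile[i] > tile[j] > 0): 4
4 is even, so the puzzle is solvable.

Answer: yes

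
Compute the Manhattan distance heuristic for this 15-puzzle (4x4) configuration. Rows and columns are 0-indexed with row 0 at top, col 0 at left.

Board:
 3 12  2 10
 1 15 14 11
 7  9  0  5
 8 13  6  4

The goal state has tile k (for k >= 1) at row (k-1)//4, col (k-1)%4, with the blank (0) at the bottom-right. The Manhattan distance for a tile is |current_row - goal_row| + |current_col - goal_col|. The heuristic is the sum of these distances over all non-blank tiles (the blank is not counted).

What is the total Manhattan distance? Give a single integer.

Answer: 40

Derivation:
Tile 3: (0,0)->(0,2) = 2
Tile 12: (0,1)->(2,3) = 4
Tile 2: (0,2)->(0,1) = 1
Tile 10: (0,3)->(2,1) = 4
Tile 1: (1,0)->(0,0) = 1
Tile 15: (1,1)->(3,2) = 3
Tile 14: (1,2)->(3,1) = 3
Tile 11: (1,3)->(2,2) = 2
Tile 7: (2,0)->(1,2) = 3
Tile 9: (2,1)->(2,0) = 1
Tile 5: (2,3)->(1,0) = 4
Tile 8: (3,0)->(1,3) = 5
Tile 13: (3,1)->(3,0) = 1
Tile 6: (3,2)->(1,1) = 3
Tile 4: (3,3)->(0,3) = 3
Sum: 2 + 4 + 1 + 4 + 1 + 3 + 3 + 2 + 3 + 1 + 4 + 5 + 1 + 3 + 3 = 40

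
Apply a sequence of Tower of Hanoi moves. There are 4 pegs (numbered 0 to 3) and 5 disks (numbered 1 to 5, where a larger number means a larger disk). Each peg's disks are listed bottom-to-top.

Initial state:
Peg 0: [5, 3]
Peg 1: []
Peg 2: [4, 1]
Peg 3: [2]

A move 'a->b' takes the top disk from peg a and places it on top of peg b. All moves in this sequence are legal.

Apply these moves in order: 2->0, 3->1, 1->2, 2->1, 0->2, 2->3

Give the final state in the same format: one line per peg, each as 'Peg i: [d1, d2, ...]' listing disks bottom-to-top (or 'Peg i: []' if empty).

After move 1 (2->0):
Peg 0: [5, 3, 1]
Peg 1: []
Peg 2: [4]
Peg 3: [2]

After move 2 (3->1):
Peg 0: [5, 3, 1]
Peg 1: [2]
Peg 2: [4]
Peg 3: []

After move 3 (1->2):
Peg 0: [5, 3, 1]
Peg 1: []
Peg 2: [4, 2]
Peg 3: []

After move 4 (2->1):
Peg 0: [5, 3, 1]
Peg 1: [2]
Peg 2: [4]
Peg 3: []

After move 5 (0->2):
Peg 0: [5, 3]
Peg 1: [2]
Peg 2: [4, 1]
Peg 3: []

After move 6 (2->3):
Peg 0: [5, 3]
Peg 1: [2]
Peg 2: [4]
Peg 3: [1]

Answer: Peg 0: [5, 3]
Peg 1: [2]
Peg 2: [4]
Peg 3: [1]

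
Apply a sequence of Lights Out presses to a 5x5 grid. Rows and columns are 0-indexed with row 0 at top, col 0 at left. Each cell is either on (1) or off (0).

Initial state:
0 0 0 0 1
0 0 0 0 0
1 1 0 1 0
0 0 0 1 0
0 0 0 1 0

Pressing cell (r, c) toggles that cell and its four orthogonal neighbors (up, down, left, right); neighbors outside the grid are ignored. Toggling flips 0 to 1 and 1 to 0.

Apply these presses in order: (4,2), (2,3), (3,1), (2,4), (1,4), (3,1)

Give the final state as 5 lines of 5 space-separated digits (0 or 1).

Answer: 0 0 0 0 0
0 0 0 0 0
1 1 1 1 1
0 0 1 0 1
0 1 1 0 0

Derivation:
After press 1 at (4,2):
0 0 0 0 1
0 0 0 0 0
1 1 0 1 0
0 0 1 1 0
0 1 1 0 0

After press 2 at (2,3):
0 0 0 0 1
0 0 0 1 0
1 1 1 0 1
0 0 1 0 0
0 1 1 0 0

After press 3 at (3,1):
0 0 0 0 1
0 0 0 1 0
1 0 1 0 1
1 1 0 0 0
0 0 1 0 0

After press 4 at (2,4):
0 0 0 0 1
0 0 0 1 1
1 0 1 1 0
1 1 0 0 1
0 0 1 0 0

After press 5 at (1,4):
0 0 0 0 0
0 0 0 0 0
1 0 1 1 1
1 1 0 0 1
0 0 1 0 0

After press 6 at (3,1):
0 0 0 0 0
0 0 0 0 0
1 1 1 1 1
0 0 1 0 1
0 1 1 0 0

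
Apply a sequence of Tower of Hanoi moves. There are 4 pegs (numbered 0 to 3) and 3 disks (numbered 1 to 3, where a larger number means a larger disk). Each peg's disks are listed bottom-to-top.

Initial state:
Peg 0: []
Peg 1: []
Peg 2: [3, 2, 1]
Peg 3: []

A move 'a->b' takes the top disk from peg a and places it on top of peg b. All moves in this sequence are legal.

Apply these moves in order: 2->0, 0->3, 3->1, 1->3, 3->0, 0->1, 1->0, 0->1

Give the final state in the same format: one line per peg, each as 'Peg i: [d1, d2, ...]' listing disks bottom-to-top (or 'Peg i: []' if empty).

After move 1 (2->0):
Peg 0: [1]
Peg 1: []
Peg 2: [3, 2]
Peg 3: []

After move 2 (0->3):
Peg 0: []
Peg 1: []
Peg 2: [3, 2]
Peg 3: [1]

After move 3 (3->1):
Peg 0: []
Peg 1: [1]
Peg 2: [3, 2]
Peg 3: []

After move 4 (1->3):
Peg 0: []
Peg 1: []
Peg 2: [3, 2]
Peg 3: [1]

After move 5 (3->0):
Peg 0: [1]
Peg 1: []
Peg 2: [3, 2]
Peg 3: []

After move 6 (0->1):
Peg 0: []
Peg 1: [1]
Peg 2: [3, 2]
Peg 3: []

After move 7 (1->0):
Peg 0: [1]
Peg 1: []
Peg 2: [3, 2]
Peg 3: []

After move 8 (0->1):
Peg 0: []
Peg 1: [1]
Peg 2: [3, 2]
Peg 3: []

Answer: Peg 0: []
Peg 1: [1]
Peg 2: [3, 2]
Peg 3: []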